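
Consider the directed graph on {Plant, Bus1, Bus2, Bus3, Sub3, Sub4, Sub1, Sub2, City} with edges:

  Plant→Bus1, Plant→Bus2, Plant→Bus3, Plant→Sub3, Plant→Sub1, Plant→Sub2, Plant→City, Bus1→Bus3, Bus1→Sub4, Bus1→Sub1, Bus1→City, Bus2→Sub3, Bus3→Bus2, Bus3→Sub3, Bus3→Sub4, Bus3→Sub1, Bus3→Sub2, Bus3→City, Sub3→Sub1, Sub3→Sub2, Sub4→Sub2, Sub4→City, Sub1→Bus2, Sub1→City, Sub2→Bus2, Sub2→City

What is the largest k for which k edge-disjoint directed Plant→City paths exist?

Assign every edge capacity 1; by Menger, the answer equals the max flow.
Path Plant→City (+1); total 1.
Path Plant→Bus1→City (+1); total 2.
Path Plant→Bus3→City (+1); total 3.
Path Plant→Sub1→City (+1); total 4.
Path Plant→Sub2→City (+1); total 5.
No residual Plant→City path; max flow = 5.
Certifying cut of size 5: {Plant→Bus1, Plant→Bus3, Plant→City, Sub1→City, Sub2→City}.

5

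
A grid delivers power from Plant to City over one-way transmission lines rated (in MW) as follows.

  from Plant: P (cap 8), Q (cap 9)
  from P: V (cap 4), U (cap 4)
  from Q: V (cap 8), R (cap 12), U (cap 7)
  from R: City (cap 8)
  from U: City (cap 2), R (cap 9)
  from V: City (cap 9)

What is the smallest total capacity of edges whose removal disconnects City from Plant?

Augment Plant→P→U→City: bottleneck 2, flow now 2.
Augment Plant→P→V→City: bottleneck 4, flow now 6.
Augment Plant→Q→R→City: bottleneck 8, flow now 14.
Augment Plant→Q→V→City: bottleneck 1, flow now 15.
Augment Plant→P→U→R→Q→V→City: bottleneck 2, flow now 17. (uses reverse residual edge)
No augmenting path remains; maximum flow = 17.
By max-flow min-cut, the minimum cut capacity equals the max flow.
In the residual graph, reachable from Plant: {Plant}.
Min-cut edges: Plant→P (8), Plant→Q (9); capacity 8 + 9 = 17.

17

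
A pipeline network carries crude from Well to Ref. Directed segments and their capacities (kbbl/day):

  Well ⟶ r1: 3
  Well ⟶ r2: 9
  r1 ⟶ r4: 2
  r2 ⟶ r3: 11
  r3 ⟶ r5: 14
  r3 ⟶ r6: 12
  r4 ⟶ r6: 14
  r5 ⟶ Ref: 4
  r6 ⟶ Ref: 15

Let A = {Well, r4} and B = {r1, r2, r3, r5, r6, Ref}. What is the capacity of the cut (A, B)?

Edges leaving {Well, r4}: Well→r1 (3), Well→r2 (9), r4→r6 (14).
Cut capacity = 3 + 9 + 14 = 26.

26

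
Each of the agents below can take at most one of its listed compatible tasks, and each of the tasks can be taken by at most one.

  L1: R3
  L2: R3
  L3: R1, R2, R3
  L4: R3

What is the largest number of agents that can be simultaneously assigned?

Unit-capacity flow: source→left, listed edges, right→sink; max matching = max flow.
Augmenting path L1→R3 (+1); matched 1.
Augmenting path L3→R1 (+1); matched 2.
No augmenting path remains; maximum matching = 2.
König certificate: {L3, R3} is a vertex cover of size 2 (every listed pair touches it), so no matching can be larger.

2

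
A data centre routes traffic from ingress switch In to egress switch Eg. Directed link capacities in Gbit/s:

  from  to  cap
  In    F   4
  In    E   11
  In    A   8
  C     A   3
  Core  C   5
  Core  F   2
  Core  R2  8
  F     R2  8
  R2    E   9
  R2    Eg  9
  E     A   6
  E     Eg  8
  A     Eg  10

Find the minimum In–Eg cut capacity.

Augment In→E→Eg: bottleneck 8, flow now 8.
Augment In→A→Eg: bottleneck 8, flow now 16.
Augment In→F→R2→Eg: bottleneck 4, flow now 20.
Augment In→E→A→Eg: bottleneck 2, flow now 22.
No augmenting path remains; maximum flow = 22.
By max-flow min-cut, the minimum cut capacity equals the max flow.
In the residual graph, reachable from In: {In, E, A}.
Min-cut edges: In→F (4), E→Eg (8), A→Eg (10); capacity 4 + 8 + 10 = 22.

22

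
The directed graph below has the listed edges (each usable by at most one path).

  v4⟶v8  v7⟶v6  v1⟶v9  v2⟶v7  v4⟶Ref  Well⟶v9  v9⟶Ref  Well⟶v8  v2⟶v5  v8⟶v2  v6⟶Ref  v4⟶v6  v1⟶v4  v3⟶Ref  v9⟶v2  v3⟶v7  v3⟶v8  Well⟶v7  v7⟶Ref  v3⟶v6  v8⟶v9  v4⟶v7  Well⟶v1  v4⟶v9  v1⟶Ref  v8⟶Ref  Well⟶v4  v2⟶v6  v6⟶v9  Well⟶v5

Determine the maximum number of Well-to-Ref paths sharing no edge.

5

Assign every edge capacity 1; by Menger, the answer equals the max flow.
Path Well→v1→Ref (+1); total 1.
Path Well→v4→Ref (+1); total 2.
Path Well→v7→Ref (+1); total 3.
Path Well→v8→Ref (+1); total 4.
Path Well→v9→Ref (+1); total 5.
No residual Well→Ref path; max flow = 5.
Certifying cut of size 5: {Well→v1, Well→v4, Well→v7, Well→v8, Well→v9}.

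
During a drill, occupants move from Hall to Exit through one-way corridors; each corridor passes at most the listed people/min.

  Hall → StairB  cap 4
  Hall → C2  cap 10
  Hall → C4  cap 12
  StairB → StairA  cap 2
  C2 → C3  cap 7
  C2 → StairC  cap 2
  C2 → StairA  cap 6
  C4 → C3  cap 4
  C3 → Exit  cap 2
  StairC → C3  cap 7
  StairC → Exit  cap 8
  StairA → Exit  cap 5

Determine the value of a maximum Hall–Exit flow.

9

Augment Hall→StairB→StairA→Exit: bottleneck 2, flow now 2.
Augment Hall→C2→C3→Exit: bottleneck 2, flow now 4.
Augment Hall→C2→StairC→Exit: bottleneck 2, flow now 6.
Augment Hall→C2→StairA→Exit: bottleneck 3, flow now 9.
No augmenting path remains; maximum flow = 9.
In the residual graph, reachable from Hall: {Hall, StairB, C2, C4, C3, StairA}.
Min-cut edges: C2→StairC (2), C3→Exit (2), StairA→Exit (5); capacity 2 + 2 + 5 = 9.
This cut is saturated, so no flow can exceed 9.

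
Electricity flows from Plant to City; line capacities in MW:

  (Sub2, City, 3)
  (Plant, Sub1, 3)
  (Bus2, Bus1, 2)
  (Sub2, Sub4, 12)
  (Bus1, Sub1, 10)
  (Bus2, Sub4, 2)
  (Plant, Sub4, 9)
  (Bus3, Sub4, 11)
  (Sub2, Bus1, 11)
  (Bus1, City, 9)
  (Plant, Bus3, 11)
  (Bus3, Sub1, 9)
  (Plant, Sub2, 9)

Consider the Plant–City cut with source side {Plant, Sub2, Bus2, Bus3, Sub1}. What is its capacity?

50

Edges leaving {Plant, Sub2, Bus2, Bus3, Sub1}: Plant→Sub4 (9), Sub2→Sub4 (12), Sub2→Bus1 (11), Sub2→City (3), Bus2→Sub4 (2), Bus2→Bus1 (2), Bus3→Sub4 (11).
Cut capacity = 9 + 12 + 11 + 3 + 2 + 2 + 11 = 50.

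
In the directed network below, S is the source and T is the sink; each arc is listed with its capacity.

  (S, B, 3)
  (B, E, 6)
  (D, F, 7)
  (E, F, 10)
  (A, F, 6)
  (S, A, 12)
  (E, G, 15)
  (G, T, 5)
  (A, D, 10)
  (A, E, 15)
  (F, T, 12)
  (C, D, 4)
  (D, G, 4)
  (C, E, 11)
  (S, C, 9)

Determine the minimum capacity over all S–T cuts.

Augment S→A→F→T: bottleneck 6, flow now 6.
Augment S→A→D→F→T: bottleneck 6, flow now 12.
Augment S→B→E→G→T: bottleneck 3, flow now 15.
Augment S→C→D→G→T: bottleneck 2, flow now 17.
No augmenting path remains; maximum flow = 17.
By max-flow min-cut, the minimum cut capacity equals the max flow.
In the residual graph, reachable from S: {S, A, B, C, D, E, F, G}.
Min-cut edges: F→T (12), G→T (5); capacity 12 + 5 = 17.

17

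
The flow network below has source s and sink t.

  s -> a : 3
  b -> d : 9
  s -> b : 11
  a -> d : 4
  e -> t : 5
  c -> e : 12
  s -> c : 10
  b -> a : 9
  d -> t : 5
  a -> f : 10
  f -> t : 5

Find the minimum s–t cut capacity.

15

Augment s→a→d→t: bottleneck 3, flow now 3.
Augment s→b→d→t: bottleneck 2, flow now 5.
Augment s→c→e→t: bottleneck 5, flow now 10.
Augment s→b→a→f→t: bottleneck 5, flow now 15.
No augmenting path remains; maximum flow = 15.
By max-flow min-cut, the minimum cut capacity equals the max flow.
In the residual graph, reachable from s: {s, a, b, c, d, e, f}.
Min-cut edges: d→t (5), e→t (5), f→t (5); capacity 5 + 5 + 5 = 15.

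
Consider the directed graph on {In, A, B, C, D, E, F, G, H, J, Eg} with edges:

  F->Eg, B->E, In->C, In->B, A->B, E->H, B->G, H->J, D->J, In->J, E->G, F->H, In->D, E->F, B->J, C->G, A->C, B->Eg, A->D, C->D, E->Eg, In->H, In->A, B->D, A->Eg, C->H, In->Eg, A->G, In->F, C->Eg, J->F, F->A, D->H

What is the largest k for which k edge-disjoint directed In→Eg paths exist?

6

Assign every edge capacity 1; by Menger, the answer equals the max flow.
Path In→Eg (+1); total 1.
Path In→A→Eg (+1); total 2.
Path In→B→Eg (+1); total 3.
Path In→C→Eg (+1); total 4.
Path In→F→Eg (+1); total 5.
Path In→J→F→A→B→E→Eg (+1); total 6.
No residual In→Eg path; max flow = 6.
Certifying cut of size 6: {In→A, In→B, In→C, In→Eg, In→F, J→F}.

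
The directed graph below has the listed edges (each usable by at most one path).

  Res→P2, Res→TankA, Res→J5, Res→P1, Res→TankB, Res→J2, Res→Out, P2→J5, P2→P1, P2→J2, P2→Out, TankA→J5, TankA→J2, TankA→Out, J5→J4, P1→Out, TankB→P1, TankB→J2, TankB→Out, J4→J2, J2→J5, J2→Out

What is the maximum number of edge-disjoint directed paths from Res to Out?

6

Assign every edge capacity 1; by Menger, the answer equals the max flow.
Path Res→Out (+1); total 1.
Path Res→P2→Out (+1); total 2.
Path Res→TankA→Out (+1); total 3.
Path Res→P1→Out (+1); total 4.
Path Res→TankB→Out (+1); total 5.
Path Res→J2→Out (+1); total 6.
No residual Res→Out path; max flow = 6.
Certifying cut of size 6: {J2→Out, Res→Out, Res→P1, Res→P2, Res→TankA, Res→TankB}.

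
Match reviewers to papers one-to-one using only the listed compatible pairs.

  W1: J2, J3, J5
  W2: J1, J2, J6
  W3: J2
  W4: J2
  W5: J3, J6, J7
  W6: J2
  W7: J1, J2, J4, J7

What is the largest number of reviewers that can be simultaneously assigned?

Unit-capacity flow: source→left, listed edges, right→sink; max matching = max flow.
Augmenting path W1→J2 (+1); matched 1.
Augmenting path W2→J1 (+1); matched 2.
Augmenting path W5→J3 (+1); matched 3.
Augmenting path W7→J4 (+1); matched 4.
Augmenting path W3→J2→W1→J5 (+1); matched 5.
No augmenting path remains; maximum matching = 5.
König certificate: {W1, W2, W5, W7, J2} is a vertex cover of size 5 (every listed pair touches it), so no matching can be larger.

5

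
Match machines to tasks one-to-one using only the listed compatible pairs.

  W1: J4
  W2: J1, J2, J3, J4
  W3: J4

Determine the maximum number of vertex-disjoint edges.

2

Unit-capacity flow: source→left, listed edges, right→sink; max matching = max flow.
Augmenting path W1→J4 (+1); matched 1.
Augmenting path W2→J1 (+1); matched 2.
No augmenting path remains; maximum matching = 2.
König certificate: {W2, J4} is a vertex cover of size 2 (every listed pair touches it), so no matching can be larger.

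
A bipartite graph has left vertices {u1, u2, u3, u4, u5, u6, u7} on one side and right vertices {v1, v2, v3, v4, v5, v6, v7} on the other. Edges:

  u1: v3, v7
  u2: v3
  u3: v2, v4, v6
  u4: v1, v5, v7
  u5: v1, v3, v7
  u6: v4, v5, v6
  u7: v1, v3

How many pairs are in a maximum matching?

Unit-capacity flow: source→left, listed edges, right→sink; max matching = max flow.
Augmenting path u1→v3 (+1); matched 1.
Augmenting path u3→v2 (+1); matched 2.
Augmenting path u4→v1 (+1); matched 3.
Augmenting path u5→v7 (+1); matched 4.
Augmenting path u6→v4 (+1); matched 5.
Augmenting path u7→v1→u4→v5 (+1); matched 6.
No augmenting path remains; maximum matching = 6.
König certificate: {u3, u4, u6, v1, v3, v7} is a vertex cover of size 6 (every listed pair touches it), so no matching can be larger.

6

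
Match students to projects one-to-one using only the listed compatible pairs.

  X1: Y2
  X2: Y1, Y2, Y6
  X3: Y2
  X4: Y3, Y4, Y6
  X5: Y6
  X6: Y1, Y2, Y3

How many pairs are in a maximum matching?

Unit-capacity flow: source→left, listed edges, right→sink; max matching = max flow.
Augmenting path X1→Y2 (+1); matched 1.
Augmenting path X2→Y1 (+1); matched 2.
Augmenting path X4→Y3 (+1); matched 3.
Augmenting path X5→Y6 (+1); matched 4.
Augmenting path X6→Y3→X4→Y4 (+1); matched 5.
No augmenting path remains; maximum matching = 5.
König certificate: {X2, X4, X5, X6, Y2} is a vertex cover of size 5 (every listed pair touches it), so no matching can be larger.

5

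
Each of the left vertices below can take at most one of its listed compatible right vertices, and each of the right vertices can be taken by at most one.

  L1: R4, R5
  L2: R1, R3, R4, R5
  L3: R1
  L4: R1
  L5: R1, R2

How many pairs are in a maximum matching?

Unit-capacity flow: source→left, listed edges, right→sink; max matching = max flow.
Augmenting path L1→R4 (+1); matched 1.
Augmenting path L2→R1 (+1); matched 2.
Augmenting path L5→R2 (+1); matched 3.
Augmenting path L3→R1→L2→R3 (+1); matched 4.
No augmenting path remains; maximum matching = 4.
König certificate: {L1, L2, L5, R1} is a vertex cover of size 4 (every listed pair touches it), so no matching can be larger.

4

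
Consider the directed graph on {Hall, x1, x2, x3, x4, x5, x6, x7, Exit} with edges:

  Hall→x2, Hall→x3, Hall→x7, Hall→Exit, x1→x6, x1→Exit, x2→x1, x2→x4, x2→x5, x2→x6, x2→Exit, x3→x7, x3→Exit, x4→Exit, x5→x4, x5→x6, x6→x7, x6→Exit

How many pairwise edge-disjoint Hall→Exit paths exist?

3

Assign every edge capacity 1; by Menger, the answer equals the max flow.
Path Hall→Exit (+1); total 1.
Path Hall→x2→Exit (+1); total 2.
Path Hall→x3→Exit (+1); total 3.
No residual Hall→Exit path; max flow = 3.
Certifying cut of size 3: {Hall→Exit, Hall→x2, Hall→x3}.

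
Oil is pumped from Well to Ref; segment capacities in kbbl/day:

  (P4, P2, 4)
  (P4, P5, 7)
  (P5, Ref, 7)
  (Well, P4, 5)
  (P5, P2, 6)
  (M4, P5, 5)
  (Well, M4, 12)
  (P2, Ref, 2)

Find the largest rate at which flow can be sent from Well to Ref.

Augment Well→M4→P5→Ref: bottleneck 5, flow now 5.
Augment Well→P4→P5→Ref: bottleneck 2, flow now 7.
Augment Well→P4→P2→Ref: bottleneck 2, flow now 9.
No augmenting path remains; maximum flow = 9.
In the residual graph, reachable from Well: {Well, M4, P4, P5, P2}.
Min-cut edges: P5→Ref (7), P2→Ref (2); capacity 7 + 2 = 9.
This cut is saturated, so no flow can exceed 9.

9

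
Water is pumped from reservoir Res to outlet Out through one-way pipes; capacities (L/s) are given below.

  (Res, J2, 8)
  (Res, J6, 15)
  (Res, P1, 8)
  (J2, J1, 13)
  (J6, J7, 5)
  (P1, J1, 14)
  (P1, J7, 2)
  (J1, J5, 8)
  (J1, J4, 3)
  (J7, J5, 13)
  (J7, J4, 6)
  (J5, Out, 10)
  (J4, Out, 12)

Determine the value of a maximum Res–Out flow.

Augment Res→J2→J1→J5→Out: bottleneck 8, flow now 8.
Augment Res→J6→J7→J5→Out: bottleneck 2, flow now 10.
Augment Res→J6→J7→J4→Out: bottleneck 3, flow now 13.
Augment Res→P1→J1→J4→Out: bottleneck 3, flow now 16.
Augment Res→P1→J7→J4→Out: bottleneck 2, flow now 18.
No augmenting path remains; maximum flow = 18.
In the residual graph, reachable from Res: {Res, J2, J6, P1, J1}.
Min-cut edges: J6→J7 (5), P1→J7 (2), J1→J5 (8), J1→J4 (3); capacity 5 + 2 + 8 + 3 = 18.
This cut is saturated, so no flow can exceed 18.

18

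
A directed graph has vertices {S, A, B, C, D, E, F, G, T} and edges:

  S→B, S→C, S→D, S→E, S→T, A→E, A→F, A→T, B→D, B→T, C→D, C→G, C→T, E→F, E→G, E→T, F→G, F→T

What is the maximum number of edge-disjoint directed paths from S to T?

Assign every edge capacity 1; by Menger, the answer equals the max flow.
Path S→T (+1); total 1.
Path S→B→T (+1); total 2.
Path S→C→T (+1); total 3.
Path S→E→T (+1); total 4.
No residual S→T path; max flow = 4.
Certifying cut of size 4: {S→B, S→C, S→E, S→T}.

4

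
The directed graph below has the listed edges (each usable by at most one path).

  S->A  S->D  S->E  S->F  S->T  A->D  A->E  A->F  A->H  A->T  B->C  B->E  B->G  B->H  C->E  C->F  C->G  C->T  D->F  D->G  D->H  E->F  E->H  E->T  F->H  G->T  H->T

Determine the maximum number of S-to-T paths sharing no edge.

Assign every edge capacity 1; by Menger, the answer equals the max flow.
Path S→T (+1); total 1.
Path S→A→T (+1); total 2.
Path S→E→T (+1); total 3.
Path S→D→G→T (+1); total 4.
Path S→F→H→T (+1); total 5.
No residual S→T path; max flow = 5.
Certifying cut of size 5: {S→A, S→D, S→E, S→F, S→T}.

5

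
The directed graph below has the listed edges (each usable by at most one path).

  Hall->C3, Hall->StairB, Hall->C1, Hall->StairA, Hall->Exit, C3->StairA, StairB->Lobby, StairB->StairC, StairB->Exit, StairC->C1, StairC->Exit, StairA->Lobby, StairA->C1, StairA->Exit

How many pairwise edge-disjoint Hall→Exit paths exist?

Assign every edge capacity 1; by Menger, the answer equals the max flow.
Path Hall→Exit (+1); total 1.
Path Hall→StairB→Exit (+1); total 2.
Path Hall→StairA→Exit (+1); total 3.
No residual Hall→Exit path; max flow = 3.
Certifying cut of size 3: {Hall→Exit, Hall→StairB, StairA→Exit}.

3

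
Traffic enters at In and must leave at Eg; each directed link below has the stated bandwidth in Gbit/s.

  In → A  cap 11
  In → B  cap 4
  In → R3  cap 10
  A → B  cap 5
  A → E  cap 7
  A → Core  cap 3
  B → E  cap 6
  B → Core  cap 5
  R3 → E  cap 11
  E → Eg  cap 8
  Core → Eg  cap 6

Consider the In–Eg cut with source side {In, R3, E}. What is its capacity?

23

Edges leaving {In, R3, E}: In→A (11), In→B (4), E→Eg (8).
Cut capacity = 11 + 4 + 8 = 23.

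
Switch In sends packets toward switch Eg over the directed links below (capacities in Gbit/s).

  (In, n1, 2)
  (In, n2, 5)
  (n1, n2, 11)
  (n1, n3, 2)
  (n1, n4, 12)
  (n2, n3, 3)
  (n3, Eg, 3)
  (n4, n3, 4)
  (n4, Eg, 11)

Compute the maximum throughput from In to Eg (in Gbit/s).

5

Augment In→n1→n3→Eg: bottleneck 2, flow now 2.
Augment In→n2→n3→Eg: bottleneck 1, flow now 3.
Augment In→n2→n3→n1→n4→Eg: bottleneck 2, flow now 5. (uses reverse residual edge)
No augmenting path remains; maximum flow = 5.
In the residual graph, reachable from In: {In, n2}.
Min-cut edges: In→n1 (2), n2→n3 (3); capacity 2 + 3 = 5.
This cut is saturated, so no flow can exceed 5.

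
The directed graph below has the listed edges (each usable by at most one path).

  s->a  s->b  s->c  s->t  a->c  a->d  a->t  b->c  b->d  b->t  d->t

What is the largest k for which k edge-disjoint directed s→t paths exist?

3

Assign every edge capacity 1; by Menger, the answer equals the max flow.
Path s→t (+1); total 1.
Path s→a→t (+1); total 2.
Path s→b→t (+1); total 3.
No residual s→t path; max flow = 3.
Certifying cut of size 3: {s→a, s→b, s→t}.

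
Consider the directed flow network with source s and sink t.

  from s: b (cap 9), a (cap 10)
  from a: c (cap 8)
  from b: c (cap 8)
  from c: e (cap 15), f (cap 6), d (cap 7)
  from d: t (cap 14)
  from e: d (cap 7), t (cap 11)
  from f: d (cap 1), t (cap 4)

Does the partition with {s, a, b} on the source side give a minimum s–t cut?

Yes — it is a minimum cut (capacity 16).

Given cut capacity: 8 + 8 = 16.
Augment s→a→c→d→t: bottleneck 7, flow now 7.
Augment s→a→c→e→t: bottleneck 1, flow now 8.
Augment s→b→c→e→t: bottleneck 8, flow now 16.
No augmenting path remains; maximum flow = 16.
Cut capacity 16 equals the max flow, so it is a minimum cut.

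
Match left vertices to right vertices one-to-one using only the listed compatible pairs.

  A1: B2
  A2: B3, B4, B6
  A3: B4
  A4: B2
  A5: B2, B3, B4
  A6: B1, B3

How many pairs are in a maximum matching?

5

Unit-capacity flow: source→left, listed edges, right→sink; max matching = max flow.
Augmenting path A1→B2 (+1); matched 1.
Augmenting path A2→B3 (+1); matched 2.
Augmenting path A3→B4 (+1); matched 3.
Augmenting path A6→B1 (+1); matched 4.
Augmenting path A5→B3→A2→B6 (+1); matched 5.
No augmenting path remains; maximum matching = 5.
König certificate: {A2, A3, A5, A6, B2} is a vertex cover of size 5 (every listed pair touches it), so no matching can be larger.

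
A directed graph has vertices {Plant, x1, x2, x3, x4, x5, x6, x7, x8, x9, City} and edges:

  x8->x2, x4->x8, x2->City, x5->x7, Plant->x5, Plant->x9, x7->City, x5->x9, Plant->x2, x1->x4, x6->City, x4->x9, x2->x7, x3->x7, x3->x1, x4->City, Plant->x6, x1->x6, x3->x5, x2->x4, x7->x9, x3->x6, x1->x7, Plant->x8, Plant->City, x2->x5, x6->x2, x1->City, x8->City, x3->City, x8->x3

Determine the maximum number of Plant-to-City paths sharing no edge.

5

Assign every edge capacity 1; by Menger, the answer equals the max flow.
Path Plant→City (+1); total 1.
Path Plant→x2→City (+1); total 2.
Path Plant→x6→City (+1); total 3.
Path Plant→x8→City (+1); total 4.
Path Plant→x5→x7→City (+1); total 5.
No residual Plant→City path; max flow = 5.
Certifying cut of size 5: {Plant→City, Plant→x2, Plant→x5, Plant→x6, Plant→x8}.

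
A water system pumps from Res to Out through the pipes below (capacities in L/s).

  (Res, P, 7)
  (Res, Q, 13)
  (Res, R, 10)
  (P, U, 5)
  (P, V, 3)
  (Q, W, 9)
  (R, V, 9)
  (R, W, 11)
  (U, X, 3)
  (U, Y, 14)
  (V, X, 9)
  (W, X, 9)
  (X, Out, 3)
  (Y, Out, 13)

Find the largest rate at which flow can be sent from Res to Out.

Augment Res→P→U→X→Out: bottleneck 3, flow now 3.
Augment Res→P→U→Y→Out: bottleneck 2, flow now 5.
Augment Res→P→V→X→U→Y→Out: bottleneck 2, flow now 7. (uses reverse residual edge)
Augment Res→Q→W→X→U→Y→Out: bottleneck 1, flow now 8. (uses reverse residual edge)
No augmenting path remains; maximum flow = 8.
In the residual graph, reachable from Res: {Res, P, Q, R, V, W, X}.
Min-cut edges: P→U (5), X→Out (3); capacity 5 + 3 = 8.
This cut is saturated, so no flow can exceed 8.

8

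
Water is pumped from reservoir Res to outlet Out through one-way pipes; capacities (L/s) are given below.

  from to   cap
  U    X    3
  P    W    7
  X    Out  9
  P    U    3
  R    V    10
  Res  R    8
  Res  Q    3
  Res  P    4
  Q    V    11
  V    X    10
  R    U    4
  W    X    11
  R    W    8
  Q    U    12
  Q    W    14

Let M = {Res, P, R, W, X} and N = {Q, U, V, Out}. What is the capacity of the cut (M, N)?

Edges leaving {Res, P, R, W, X}: Res→Q (3), P→U (3), R→U (4), R→V (10), X→Out (9).
Cut capacity = 3 + 3 + 4 + 10 + 9 = 29.

29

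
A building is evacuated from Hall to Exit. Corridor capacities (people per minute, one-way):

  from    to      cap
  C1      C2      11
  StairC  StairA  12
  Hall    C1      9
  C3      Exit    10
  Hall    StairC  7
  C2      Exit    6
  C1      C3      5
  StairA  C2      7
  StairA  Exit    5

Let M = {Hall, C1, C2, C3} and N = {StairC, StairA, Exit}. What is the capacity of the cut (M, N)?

23

Edges leaving {Hall, C1, C2, C3}: Hall→StairC (7), C2→Exit (6), C3→Exit (10).
Cut capacity = 7 + 6 + 10 = 23.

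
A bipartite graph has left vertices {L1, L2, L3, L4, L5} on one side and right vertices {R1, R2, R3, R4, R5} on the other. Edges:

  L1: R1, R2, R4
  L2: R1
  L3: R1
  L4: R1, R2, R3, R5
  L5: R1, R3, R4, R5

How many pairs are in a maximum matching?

4

Unit-capacity flow: source→left, listed edges, right→sink; max matching = max flow.
Augmenting path L1→R1 (+1); matched 1.
Augmenting path L4→R2 (+1); matched 2.
Augmenting path L5→R3 (+1); matched 3.
Augmenting path L2→R1→L1→R4 (+1); matched 4.
No augmenting path remains; maximum matching = 4.
König certificate: {L1, L4, L5, R1} is a vertex cover of size 4 (every listed pair touches it), so no matching can be larger.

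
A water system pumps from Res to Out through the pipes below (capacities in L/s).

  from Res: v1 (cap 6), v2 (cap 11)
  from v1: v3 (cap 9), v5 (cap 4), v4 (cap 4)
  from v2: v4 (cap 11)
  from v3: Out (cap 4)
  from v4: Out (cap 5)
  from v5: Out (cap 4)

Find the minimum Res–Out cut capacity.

Augment Res→v1→v3→Out: bottleneck 4, flow now 4.
Augment Res→v1→v4→Out: bottleneck 2, flow now 6.
Augment Res→v2→v4→Out: bottleneck 3, flow now 9.
Augment Res→v2→v4→v1→v5→Out: bottleneck 2, flow now 11. (uses reverse residual edge)
No augmenting path remains; maximum flow = 11.
By max-flow min-cut, the minimum cut capacity equals the max flow.
In the residual graph, reachable from Res: {Res, v2, v4}.
Min-cut edges: Res→v1 (6), v4→Out (5); capacity 6 + 5 = 11.

11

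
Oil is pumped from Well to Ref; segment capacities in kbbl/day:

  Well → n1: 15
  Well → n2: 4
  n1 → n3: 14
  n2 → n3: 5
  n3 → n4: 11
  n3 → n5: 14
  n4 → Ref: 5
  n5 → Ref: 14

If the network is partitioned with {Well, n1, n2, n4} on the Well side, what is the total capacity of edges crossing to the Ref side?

24

Edges leaving {Well, n1, n2, n4}: n1→n3 (14), n2→n3 (5), n4→Ref (5).
Cut capacity = 14 + 5 + 5 = 24.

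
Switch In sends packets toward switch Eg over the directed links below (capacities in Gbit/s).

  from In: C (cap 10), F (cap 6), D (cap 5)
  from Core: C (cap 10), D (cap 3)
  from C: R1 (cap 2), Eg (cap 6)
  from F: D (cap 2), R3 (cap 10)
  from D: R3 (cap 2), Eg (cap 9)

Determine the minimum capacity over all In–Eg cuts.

13

Augment In→C→Eg: bottleneck 6, flow now 6.
Augment In→D→Eg: bottleneck 5, flow now 11.
Augment In→F→D→Eg: bottleneck 2, flow now 13.
No augmenting path remains; maximum flow = 13.
By max-flow min-cut, the minimum cut capacity equals the max flow.
In the residual graph, reachable from In: {In, C, R1, F, R3}.
Min-cut edges: In→D (5), C→Eg (6), F→D (2); capacity 5 + 6 + 2 = 13.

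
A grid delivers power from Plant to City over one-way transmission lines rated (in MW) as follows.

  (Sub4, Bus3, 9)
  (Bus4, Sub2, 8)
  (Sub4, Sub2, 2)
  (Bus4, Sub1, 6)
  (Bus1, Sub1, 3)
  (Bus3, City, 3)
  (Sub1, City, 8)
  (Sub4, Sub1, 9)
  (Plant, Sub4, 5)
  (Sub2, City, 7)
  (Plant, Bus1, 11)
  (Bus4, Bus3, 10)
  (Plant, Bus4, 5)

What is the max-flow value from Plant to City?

13

Augment Plant→Bus4→Sub1→City: bottleneck 5, flow now 5.
Augment Plant→Sub4→Sub1→City: bottleneck 3, flow now 8.
Augment Plant→Sub4→Bus3→City: bottleneck 2, flow now 10.
Augment Plant→Bus1→Sub1→Bus4→Bus3→City: bottleneck 1, flow now 11. (uses reverse residual edge)
Augment Plant→Bus1→Sub1→Bus4→Sub2→City: bottleneck 2, flow now 13. (uses reverse residual edge)
No augmenting path remains; maximum flow = 13.
In the residual graph, reachable from Plant: {Plant, Bus1}.
Min-cut edges: Plant→Bus4 (5), Plant→Sub4 (5), Bus1→Sub1 (3); capacity 5 + 5 + 3 = 13.
This cut is saturated, so no flow can exceed 13.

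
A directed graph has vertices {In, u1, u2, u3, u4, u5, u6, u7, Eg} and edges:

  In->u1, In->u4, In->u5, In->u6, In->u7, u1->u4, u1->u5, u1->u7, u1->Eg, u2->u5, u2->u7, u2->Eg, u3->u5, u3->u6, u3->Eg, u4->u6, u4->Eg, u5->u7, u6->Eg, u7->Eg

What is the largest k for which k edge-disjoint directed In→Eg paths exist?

4

Assign every edge capacity 1; by Menger, the answer equals the max flow.
Path In→u1→Eg (+1); total 1.
Path In→u4→Eg (+1); total 2.
Path In→u6→Eg (+1); total 3.
Path In→u7→Eg (+1); total 4.
No residual In→Eg path; max flow = 4.
Certifying cut of size 4: {In→u1, In→u4, In→u6, u7→Eg}.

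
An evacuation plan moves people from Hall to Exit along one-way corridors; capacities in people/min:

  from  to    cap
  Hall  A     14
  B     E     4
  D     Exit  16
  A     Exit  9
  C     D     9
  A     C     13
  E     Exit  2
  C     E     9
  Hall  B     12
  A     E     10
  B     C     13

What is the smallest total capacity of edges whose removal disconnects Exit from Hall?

20

Augment Hall→A→Exit: bottleneck 9, flow now 9.
Augment Hall→A→E→Exit: bottleneck 2, flow now 11.
Augment Hall→A→C→D→Exit: bottleneck 3, flow now 14.
Augment Hall→B→C→D→Exit: bottleneck 6, flow now 20.
No augmenting path remains; maximum flow = 20.
By max-flow min-cut, the minimum cut capacity equals the max flow.
In the residual graph, reachable from Hall: {Hall, A, B, C, E}.
Min-cut edges: A→Exit (9), C→D (9), E→Exit (2); capacity 9 + 9 + 2 = 20.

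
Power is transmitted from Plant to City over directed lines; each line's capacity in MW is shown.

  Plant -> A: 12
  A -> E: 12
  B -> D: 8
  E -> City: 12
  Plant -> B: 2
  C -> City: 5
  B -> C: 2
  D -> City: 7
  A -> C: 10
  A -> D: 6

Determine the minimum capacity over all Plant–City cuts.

14

Augment Plant→A→C→City: bottleneck 5, flow now 5.
Augment Plant→A→D→City: bottleneck 6, flow now 11.
Augment Plant→A→E→City: bottleneck 1, flow now 12.
Augment Plant→B→D→City: bottleneck 1, flow now 13.
Augment Plant→B→C→A→E→City: bottleneck 1, flow now 14. (uses reverse residual edge)
No augmenting path remains; maximum flow = 14.
By max-flow min-cut, the minimum cut capacity equals the max flow.
In the residual graph, reachable from Plant: {Plant}.
Min-cut edges: Plant→A (12), Plant→B (2); capacity 12 + 2 = 14.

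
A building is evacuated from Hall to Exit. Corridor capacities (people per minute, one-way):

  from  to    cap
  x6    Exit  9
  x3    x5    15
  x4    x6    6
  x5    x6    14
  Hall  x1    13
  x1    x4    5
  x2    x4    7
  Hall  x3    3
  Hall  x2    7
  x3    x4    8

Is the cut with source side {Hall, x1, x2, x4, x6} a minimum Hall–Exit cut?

Given cut capacity: 3 + 9 = 12.
Augment Hall→x1→x4→x6→Exit: bottleneck 5, flow now 5.
Augment Hall→x2→x4→x6→Exit: bottleneck 1, flow now 6.
Augment Hall→x3→x5→x6→Exit: bottleneck 3, flow now 9.
No augmenting path remains; maximum flow = 9.
In the residual graph, reachable from Hall: {Hall, x1, x2, x4}.
Min-cut edges: Hall→x3 (3), x4→x6 (6); capacity 3 + 6 = 9.
Cut capacity 12 exceeds the max flow 9, so it is not minimum.

No — its capacity is 12, but the minimum cut has capacity 9.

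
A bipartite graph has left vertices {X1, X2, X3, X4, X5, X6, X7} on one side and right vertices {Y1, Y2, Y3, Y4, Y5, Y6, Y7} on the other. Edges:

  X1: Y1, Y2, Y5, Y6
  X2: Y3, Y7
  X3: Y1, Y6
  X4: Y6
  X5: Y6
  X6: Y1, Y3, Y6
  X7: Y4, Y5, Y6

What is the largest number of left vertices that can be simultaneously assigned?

Unit-capacity flow: source→left, listed edges, right→sink; max matching = max flow.
Augmenting path X1→Y1 (+1); matched 1.
Augmenting path X2→Y3 (+1); matched 2.
Augmenting path X3→Y6 (+1); matched 3.
Augmenting path X7→Y4 (+1); matched 4.
Augmenting path X6→Y1→X1→Y2 (+1); matched 5.
Augmenting path X4→Y6→X3→Y1→X6→Y3→X2→Y7 (+1); matched 6.
No augmenting path remains; maximum matching = 6.
König certificate: {X1, X2, X3, X6, X7, Y6} is a vertex cover of size 6 (every listed pair touches it), so no matching can be larger.

6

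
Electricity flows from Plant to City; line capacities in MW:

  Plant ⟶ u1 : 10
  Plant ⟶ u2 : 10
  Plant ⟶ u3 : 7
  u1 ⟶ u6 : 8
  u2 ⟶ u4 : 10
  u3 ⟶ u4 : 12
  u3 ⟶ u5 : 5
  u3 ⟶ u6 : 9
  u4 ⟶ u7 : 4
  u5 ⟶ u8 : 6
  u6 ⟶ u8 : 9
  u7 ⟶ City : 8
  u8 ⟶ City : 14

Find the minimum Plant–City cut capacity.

18

Augment Plant→u1→u6→u8→City: bottleneck 8, flow now 8.
Augment Plant→u2→u4→u7→City: bottleneck 4, flow now 12.
Augment Plant→u3→u5→u8→City: bottleneck 5, flow now 17.
Augment Plant→u3→u6→u8→City: bottleneck 1, flow now 18.
No augmenting path remains; maximum flow = 18.
By max-flow min-cut, the minimum cut capacity equals the max flow.
In the residual graph, reachable from Plant: {Plant, u1, u2, u3, u4, u6}.
Min-cut edges: u3→u5 (5), u4→u7 (4), u6→u8 (9); capacity 5 + 4 + 9 = 18.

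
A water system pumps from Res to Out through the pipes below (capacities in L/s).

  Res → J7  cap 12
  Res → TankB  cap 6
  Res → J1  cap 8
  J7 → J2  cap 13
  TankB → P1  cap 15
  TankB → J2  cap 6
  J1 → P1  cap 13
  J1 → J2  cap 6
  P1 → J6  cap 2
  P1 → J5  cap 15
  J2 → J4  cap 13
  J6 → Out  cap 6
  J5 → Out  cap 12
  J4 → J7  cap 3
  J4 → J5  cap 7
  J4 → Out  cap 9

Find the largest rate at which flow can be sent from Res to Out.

23

Augment Res→J7→J2→J4→Out: bottleneck 9, flow now 9.
Augment Res→TankB→P1→J6→Out: bottleneck 2, flow now 11.
Augment Res→TankB→P1→J5→Out: bottleneck 4, flow now 15.
Augment Res→J1→P1→J5→Out: bottleneck 8, flow now 23.
No augmenting path remains; maximum flow = 23.
In the residual graph, reachable from Res: {Res, J7, TankB, J1, P1, J2, J5, J4}.
Min-cut edges: P1→J6 (2), J5→Out (12), J4→Out (9); capacity 2 + 12 + 9 = 23.
This cut is saturated, so no flow can exceed 23.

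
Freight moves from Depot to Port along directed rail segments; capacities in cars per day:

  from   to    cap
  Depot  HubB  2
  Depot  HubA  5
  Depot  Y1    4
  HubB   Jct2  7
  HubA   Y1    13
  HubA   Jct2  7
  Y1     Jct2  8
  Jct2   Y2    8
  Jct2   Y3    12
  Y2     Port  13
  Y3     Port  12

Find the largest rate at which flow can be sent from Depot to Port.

Augment Depot→HubB→Jct2→Y2→Port: bottleneck 2, flow now 2.
Augment Depot→HubA→Jct2→Y2→Port: bottleneck 5, flow now 7.
Augment Depot→Y1→Jct2→Y2→Port: bottleneck 1, flow now 8.
Augment Depot→Y1→Jct2→Y3→Port: bottleneck 3, flow now 11.
No augmenting path remains; maximum flow = 11.
In the residual graph, reachable from Depot: {Depot}.
Min-cut edges: Depot→HubB (2), Depot→HubA (5), Depot→Y1 (4); capacity 2 + 5 + 4 = 11.
This cut is saturated, so no flow can exceed 11.

11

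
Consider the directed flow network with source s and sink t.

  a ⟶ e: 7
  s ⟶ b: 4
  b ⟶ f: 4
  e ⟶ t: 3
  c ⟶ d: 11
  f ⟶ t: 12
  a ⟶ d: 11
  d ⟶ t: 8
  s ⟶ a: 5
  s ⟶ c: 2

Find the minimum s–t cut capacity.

Augment s→a→d→t: bottleneck 5, flow now 5.
Augment s→b→f→t: bottleneck 4, flow now 9.
Augment s→c→d→t: bottleneck 2, flow now 11.
No augmenting path remains; maximum flow = 11.
By max-flow min-cut, the minimum cut capacity equals the max flow.
In the residual graph, reachable from s: {s}.
Min-cut edges: s→a (5), s→b (4), s→c (2); capacity 5 + 4 + 2 = 11.

11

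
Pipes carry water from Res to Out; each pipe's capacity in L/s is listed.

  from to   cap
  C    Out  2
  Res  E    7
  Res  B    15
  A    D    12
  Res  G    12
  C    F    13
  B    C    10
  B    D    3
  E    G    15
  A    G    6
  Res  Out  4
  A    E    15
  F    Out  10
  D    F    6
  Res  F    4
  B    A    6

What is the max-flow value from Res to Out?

Augment Res→Out: bottleneck 4, flow now 4.
Augment Res→F→Out: bottleneck 4, flow now 8.
Augment Res→B→C→Out: bottleneck 2, flow now 10.
Augment Res→B→C→F→Out: bottleneck 6, flow now 16.
No augmenting path remains; maximum flow = 16.
In the residual graph, reachable from Res: {Res, A, B, C, D, E, F, G}.
Min-cut edges: Res→Out (4), C→Out (2), F→Out (10); capacity 4 + 2 + 10 = 16.
This cut is saturated, so no flow can exceed 16.

16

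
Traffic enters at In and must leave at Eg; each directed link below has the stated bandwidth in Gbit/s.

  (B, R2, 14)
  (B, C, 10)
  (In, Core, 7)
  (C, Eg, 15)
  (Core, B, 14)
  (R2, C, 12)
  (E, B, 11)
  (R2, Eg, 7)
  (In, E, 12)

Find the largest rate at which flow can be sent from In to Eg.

Augment In→Core→B→C→Eg: bottleneck 7, flow now 7.
Augment In→E→B→C→Eg: bottleneck 3, flow now 10.
Augment In→E→B→R2→Eg: bottleneck 7, flow now 17.
Augment In→E→B→R2→C→Eg: bottleneck 1, flow now 18.
No augmenting path remains; maximum flow = 18.
In the residual graph, reachable from In: {In, E}.
Min-cut edges: In→Core (7), E→B (11); capacity 7 + 11 = 18.
This cut is saturated, so no flow can exceed 18.

18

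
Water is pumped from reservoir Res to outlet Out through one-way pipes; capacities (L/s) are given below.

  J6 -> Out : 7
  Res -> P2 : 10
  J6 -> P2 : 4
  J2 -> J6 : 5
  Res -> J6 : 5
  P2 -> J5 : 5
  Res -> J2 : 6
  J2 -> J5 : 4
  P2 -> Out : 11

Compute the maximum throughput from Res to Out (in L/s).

Augment Res→J6→Out: bottleneck 5, flow now 5.
Augment Res→P2→Out: bottleneck 10, flow now 15.
Augment Res→J2→J6→Out: bottleneck 2, flow now 17.
Augment Res→J2→J6→P2→Out: bottleneck 1, flow now 18.
No augmenting path remains; maximum flow = 18.
In the residual graph, reachable from Res: {Res, J2, J6, P2, J5}.
Min-cut edges: J6→Out (7), P2→Out (11); capacity 7 + 11 = 18.
This cut is saturated, so no flow can exceed 18.

18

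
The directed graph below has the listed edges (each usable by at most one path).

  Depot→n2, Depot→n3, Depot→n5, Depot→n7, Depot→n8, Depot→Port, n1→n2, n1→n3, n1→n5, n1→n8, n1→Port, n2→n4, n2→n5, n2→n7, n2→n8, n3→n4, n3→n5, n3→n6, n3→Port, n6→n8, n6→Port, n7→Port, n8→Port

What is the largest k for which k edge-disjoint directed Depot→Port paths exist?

Assign every edge capacity 1; by Menger, the answer equals the max flow.
Path Depot→Port (+1); total 1.
Path Depot→n3→Port (+1); total 2.
Path Depot→n7→Port (+1); total 3.
Path Depot→n8→Port (+1); total 4.
No residual Depot→Port path; max flow = 4.
Certifying cut of size 4: {Depot→Port, Depot→n3, n7→Port, n8→Port}.

4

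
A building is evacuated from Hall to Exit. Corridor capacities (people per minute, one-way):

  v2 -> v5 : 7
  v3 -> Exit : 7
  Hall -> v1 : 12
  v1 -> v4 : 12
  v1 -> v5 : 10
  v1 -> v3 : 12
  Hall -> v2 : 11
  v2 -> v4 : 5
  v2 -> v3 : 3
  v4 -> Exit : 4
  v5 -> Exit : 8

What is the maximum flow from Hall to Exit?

Augment Hall→v1→v3→Exit: bottleneck 7, flow now 7.
Augment Hall→v1→v4→Exit: bottleneck 4, flow now 11.
Augment Hall→v1→v5→Exit: bottleneck 1, flow now 12.
Augment Hall→v2→v5→Exit: bottleneck 7, flow now 19.
No augmenting path remains; maximum flow = 19.
In the residual graph, reachable from Hall: {Hall, v1, v2, v3, v4, v5}.
Min-cut edges: v3→Exit (7), v4→Exit (4), v5→Exit (8); capacity 7 + 4 + 8 = 19.
This cut is saturated, so no flow can exceed 19.

19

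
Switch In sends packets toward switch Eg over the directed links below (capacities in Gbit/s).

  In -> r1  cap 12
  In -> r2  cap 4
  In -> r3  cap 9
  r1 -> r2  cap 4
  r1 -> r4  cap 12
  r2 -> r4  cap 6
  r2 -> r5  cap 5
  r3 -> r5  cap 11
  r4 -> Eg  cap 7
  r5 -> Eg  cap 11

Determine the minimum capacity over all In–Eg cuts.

18

Augment In→r1→r4→Eg: bottleneck 7, flow now 7.
Augment In→r2→r5→Eg: bottleneck 4, flow now 11.
Augment In→r3→r5→Eg: bottleneck 7, flow now 18.
No augmenting path remains; maximum flow = 18.
By max-flow min-cut, the minimum cut capacity equals the max flow.
In the residual graph, reachable from In: {In, r1, r2, r3, r4, r5}.
Min-cut edges: r4→Eg (7), r5→Eg (11); capacity 7 + 11 = 18.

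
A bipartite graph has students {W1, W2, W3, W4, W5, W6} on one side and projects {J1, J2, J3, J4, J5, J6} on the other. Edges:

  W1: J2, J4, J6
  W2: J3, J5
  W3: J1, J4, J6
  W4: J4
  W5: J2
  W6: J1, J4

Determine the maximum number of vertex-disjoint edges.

Unit-capacity flow: source→left, listed edges, right→sink; max matching = max flow.
Augmenting path W1→J2 (+1); matched 1.
Augmenting path W2→J3 (+1); matched 2.
Augmenting path W3→J1 (+1); matched 3.
Augmenting path W4→J4 (+1); matched 4.
Augmenting path W5→J2→W1→J6 (+1); matched 5.
No augmenting path remains; maximum matching = 5.
König certificate: {W2, J1, J2, J4, J6} is a vertex cover of size 5 (every listed pair touches it), so no matching can be larger.

5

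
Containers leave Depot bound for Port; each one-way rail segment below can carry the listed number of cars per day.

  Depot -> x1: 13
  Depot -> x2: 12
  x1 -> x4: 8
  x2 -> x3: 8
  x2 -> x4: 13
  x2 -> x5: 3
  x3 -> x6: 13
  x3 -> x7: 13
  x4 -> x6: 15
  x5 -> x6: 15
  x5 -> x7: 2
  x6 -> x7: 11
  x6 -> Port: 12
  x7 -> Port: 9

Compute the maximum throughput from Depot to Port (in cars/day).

20

Augment Depot→x1→x4→x6→Port: bottleneck 8, flow now 8.
Augment Depot→x2→x3→x6→Port: bottleneck 4, flow now 12.
Augment Depot→x2→x3→x7→Port: bottleneck 4, flow now 16.
Augment Depot→x2→x5→x7→Port: bottleneck 2, flow now 18.
Augment Depot→x2→x4→x6→x7→Port: bottleneck 2, flow now 20.
No augmenting path remains; maximum flow = 20.
In the residual graph, reachable from Depot: {Depot, x1}.
Min-cut edges: Depot→x2 (12), x1→x4 (8); capacity 12 + 8 = 20.
This cut is saturated, so no flow can exceed 20.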